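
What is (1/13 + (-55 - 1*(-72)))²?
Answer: 49284/169 ≈ 291.62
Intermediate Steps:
(1/13 + (-55 - 1*(-72)))² = (1/13 + (-55 + 72))² = (1/13 + 17)² = (222/13)² = 49284/169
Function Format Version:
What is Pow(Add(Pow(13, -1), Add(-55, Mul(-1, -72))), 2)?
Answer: Rational(49284, 169) ≈ 291.62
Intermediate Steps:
Pow(Add(Pow(13, -1), Add(-55, Mul(-1, -72))), 2) = Pow(Add(Rational(1, 13), Add(-55, 72)), 2) = Pow(Add(Rational(1, 13), 17), 2) = Pow(Rational(222, 13), 2) = Rational(49284, 169)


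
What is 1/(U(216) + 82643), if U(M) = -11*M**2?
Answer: -1/430573 ≈ -2.3225e-6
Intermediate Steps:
1/(U(216) + 82643) = 1/(-11*216**2 + 82643) = 1/(-11*46656 + 82643) = 1/(-513216 + 82643) = 1/(-430573) = -1/430573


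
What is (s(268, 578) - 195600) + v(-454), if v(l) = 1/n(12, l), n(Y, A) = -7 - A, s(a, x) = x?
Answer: -87174833/447 ≈ -1.9502e+5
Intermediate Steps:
v(l) = 1/(-7 - l)
(s(268, 578) - 195600) + v(-454) = (578 - 195600) - 1/(7 - 454) = -195022 - 1/(-447) = -195022 - 1*(-1/447) = -195022 + 1/447 = -87174833/447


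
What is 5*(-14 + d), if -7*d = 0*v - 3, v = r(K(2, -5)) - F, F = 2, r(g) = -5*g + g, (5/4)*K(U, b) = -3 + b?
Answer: -475/7 ≈ -67.857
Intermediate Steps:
K(U, b) = -12/5 + 4*b/5 (K(U, b) = 4*(-3 + b)/5 = -12/5 + 4*b/5)
r(g) = -4*g
v = 118/5 (v = -4*(-12/5 + (4/5)*(-5)) - 1*2 = -4*(-12/5 - 4) - 2 = -4*(-32/5) - 2 = 128/5 - 2 = 118/5 ≈ 23.600)
d = 3/7 (d = -(0*(118/5) - 3)/7 = -(0 - 3)/7 = -1/7*(-3) = 3/7 ≈ 0.42857)
5*(-14 + d) = 5*(-14 + 3/7) = 5*(-95/7) = -475/7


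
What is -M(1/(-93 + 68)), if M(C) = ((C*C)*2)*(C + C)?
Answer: 4/15625 ≈ 0.00025600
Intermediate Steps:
M(C) = 4*C³ (M(C) = (C²*2)*(2*C) = (2*C²)*(2*C) = 4*C³)
-M(1/(-93 + 68)) = -4*(1/(-93 + 68))³ = -4*(1/(-25))³ = -4*(-1/25)³ = -4*(-1)/15625 = -1*(-4/15625) = 4/15625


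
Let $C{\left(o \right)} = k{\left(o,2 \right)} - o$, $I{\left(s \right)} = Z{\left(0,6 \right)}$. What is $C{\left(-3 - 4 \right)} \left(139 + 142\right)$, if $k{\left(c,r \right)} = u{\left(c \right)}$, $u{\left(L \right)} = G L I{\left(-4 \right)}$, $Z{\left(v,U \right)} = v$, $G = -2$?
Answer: $1967$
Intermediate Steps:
$I{\left(s \right)} = 0$
$u{\left(L \right)} = 0$ ($u{\left(L \right)} = - 2 L 0 = 0$)
$k{\left(c,r \right)} = 0$
$C{\left(o \right)} = - o$ ($C{\left(o \right)} = 0 - o = - o$)
$C{\left(-3 - 4 \right)} \left(139 + 142\right) = - (-3 - 4) \left(139 + 142\right) = \left(-1\right) \left(-7\right) 281 = 7 \cdot 281 = 1967$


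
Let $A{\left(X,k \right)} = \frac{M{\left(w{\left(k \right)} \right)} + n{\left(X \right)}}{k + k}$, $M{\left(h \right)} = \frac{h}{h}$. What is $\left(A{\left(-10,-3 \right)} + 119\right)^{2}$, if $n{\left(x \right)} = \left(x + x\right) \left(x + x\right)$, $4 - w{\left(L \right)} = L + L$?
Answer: $\frac{97969}{36} \approx 2721.4$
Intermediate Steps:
$w{\left(L \right)} = 4 - 2 L$ ($w{\left(L \right)} = 4 - \left(L + L\right) = 4 - 2 L$)
$n{\left(x \right)} = 4 x^{2}$ ($n{\left(x \right)} = 2 x 2 x = 4 x^{2}$)
$M{\left(h \right)} = 1$
$A{\left(X,k \right)} = \frac{1 + 4 X^{2}}{2 k}$ ($A{\left(X,k \right)} = \frac{1 + 4 X^{2}}{k + k} = \frac{1 + 4 X^{2}}{2 k}$)
$\left(A{\left(-10,-3 \right)} + 119\right)^{2} = \left(\frac{1 + 4 \left(-10\right)^{2}}{2 \left(-3\right)} + 119\right)^{2} = \left(\frac{1}{2} \left(- \frac{1}{3}\right) \left(1 + 4 \cdot 100\right) + 119\right)^{2} = \left(\frac{1}{2} \left(- \frac{1}{3}\right) \left(1 + 400\right) + 119\right)^{2} = \left(\frac{1}{2} \left(- \frac{1}{3}\right) 401 + 119\right)^{2} = \left(- \frac{401}{6} + 119\right)^{2} = \left(\frac{313}{6}\right)^{2} = \frac{97969}{36}$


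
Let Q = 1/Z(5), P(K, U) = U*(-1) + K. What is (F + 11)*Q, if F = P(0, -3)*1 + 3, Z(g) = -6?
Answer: -17/6 ≈ -2.8333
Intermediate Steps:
P(K, U) = K - U (P(K, U) = -U + K = K - U)
Q = -⅙ (Q = 1/(-6) = -⅙ ≈ -0.16667)
F = 6 (F = (0 - 1*(-3))*1 + 3 = (0 + 3)*1 + 3 = 3*1 + 3 = 3 + 3 = 6)
(F + 11)*Q = (6 + 11)*(-⅙) = 17*(-⅙) = -17/6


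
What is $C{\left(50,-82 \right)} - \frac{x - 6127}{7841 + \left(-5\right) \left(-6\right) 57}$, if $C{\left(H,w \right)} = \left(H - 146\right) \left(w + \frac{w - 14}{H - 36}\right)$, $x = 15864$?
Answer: $\frac{570241153}{66857} \approx 8529.3$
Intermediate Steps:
$C{\left(H,w \right)} = \left(-146 + H\right) \left(w + \frac{-14 + w}{-36 + H}\right)$
$C{\left(50,-82 \right)} - \frac{x - 6127}{7841 + \left(-5\right) \left(-6\right) 57} = \frac{2044 - 700 + 5110 \left(-82\right) - 82 \cdot 50^{2} - 9050 \left(-82\right)}{-36 + 50} - \frac{15864 - 6127}{7841 + \left(-5\right) \left(-6\right) 57} = \frac{2044 - 700 - 419020 - 205000 + 742100}{14} - \frac{9737}{7841 + 30 \cdot 57} = \frac{2044 - 700 - 419020 - 205000 + 742100}{14} - \frac{9737}{7841 + 1710} = \frac{1}{14} \cdot 119424 - \frac{9737}{9551} = \frac{59712}{7} - 9737 \cdot \frac{1}{9551} = \frac{59712}{7} - \frac{9737}{9551} = \frac{570241153}{66857}$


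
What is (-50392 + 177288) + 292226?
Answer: 419122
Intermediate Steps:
(-50392 + 177288) + 292226 = 126896 + 292226 = 419122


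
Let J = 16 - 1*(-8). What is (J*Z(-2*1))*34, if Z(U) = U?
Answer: -1632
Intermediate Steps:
J = 24 (J = 16 + 8 = 24)
(J*Z(-2*1))*34 = (24*(-2*1))*34 = (24*(-2))*34 = -48*34 = -1632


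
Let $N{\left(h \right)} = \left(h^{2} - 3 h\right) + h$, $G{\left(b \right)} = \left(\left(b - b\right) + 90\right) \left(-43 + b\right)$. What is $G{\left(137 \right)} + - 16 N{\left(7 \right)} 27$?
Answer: $-6660$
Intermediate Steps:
$G{\left(b \right)} = -3870 + 90 b$ ($G{\left(b \right)} = \left(0 + 90\right) \left(-43 + b\right) = 90 \left(-43 + b\right) = -3870 + 90 b$)
$N{\left(h \right)} = h^{2} - 2 h$
$G{\left(137 \right)} + - 16 N{\left(7 \right)} 27 = \left(-3870 + 90 \cdot 137\right) + - 16 \cdot 7 \left(-2 + 7\right) 27 = \left(-3870 + 12330\right) + - 16 \cdot 7 \cdot 5 \cdot 27 = 8460 + \left(-16\right) 35 \cdot 27 = 8460 - 15120 = -6660$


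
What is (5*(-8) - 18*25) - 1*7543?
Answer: -8033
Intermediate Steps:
(5*(-8) - 18*25) - 1*7543 = (-40 - 450) - 7543 = -490 - 7543 = -8033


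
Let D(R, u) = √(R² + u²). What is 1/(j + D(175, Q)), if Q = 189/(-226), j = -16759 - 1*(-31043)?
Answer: 729569584/10419607699635 - 26894*√110461/10419607699635 ≈ 6.9161e-5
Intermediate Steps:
j = 14284 (j = -16759 + 31043 = 14284)
Q = -189/226 (Q = 189*(-1/226) = -189/226 ≈ -0.83628)
1/(j + D(175, Q)) = 1/(14284 + √(175² + (-189/226)²)) = 1/(14284 + √(30625 + 35721/51076)) = 1/(14284 + √(1564238221/51076)) = 1/(14284 + 119*√110461/226)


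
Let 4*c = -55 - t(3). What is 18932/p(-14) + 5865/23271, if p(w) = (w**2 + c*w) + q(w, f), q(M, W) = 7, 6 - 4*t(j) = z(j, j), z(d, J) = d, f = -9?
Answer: 1181070867/24706045 ≈ 47.805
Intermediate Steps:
t(j) = 3/2 - j/4
c = -223/16 (c = (-55 - (3/2 - 1/4*3))/4 = (-55 - (3/2 - 3/4))/4 = (-55 - 1*3/4)/4 = (-55 - 3/4)/4 = (1/4)*(-223/4) = -223/16 ≈ -13.938)
p(w) = 7 + w**2 - 223*w/16 (p(w) = (w**2 - 223*w/16) + 7 = 7 + w**2 - 223*w/16)
18932/p(-14) + 5865/23271 = 18932/(7 + (-14)**2 - 223/16*(-14)) + 5865/23271 = 18932/(7 + 196 + 1561/8) + 5865*(1/23271) = 18932/(3185/8) + 1955/7757 = 18932*(8/3185) + 1955/7757 = 151456/3185 + 1955/7757 = 1181070867/24706045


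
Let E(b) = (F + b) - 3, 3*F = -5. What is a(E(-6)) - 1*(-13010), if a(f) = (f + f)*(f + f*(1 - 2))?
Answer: 13010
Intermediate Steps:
F = -5/3 (F = (1/3)*(-5) = -5/3 ≈ -1.6667)
E(b) = -14/3 + b (E(b) = (-5/3 + b) - 3 = -14/3 + b)
a(f) = 0 (a(f) = (2*f)*(f + f*(-1)) = (2*f)*(f - f) = (2*f)*0 = 0)
a(E(-6)) - 1*(-13010) = 0 - 1*(-13010) = 0 + 13010 = 13010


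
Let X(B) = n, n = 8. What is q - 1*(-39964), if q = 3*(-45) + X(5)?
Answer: 39837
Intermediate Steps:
X(B) = 8
q = -127 (q = 3*(-45) + 8 = -135 + 8 = -127)
q - 1*(-39964) = -127 - 1*(-39964) = -127 + 39964 = 39837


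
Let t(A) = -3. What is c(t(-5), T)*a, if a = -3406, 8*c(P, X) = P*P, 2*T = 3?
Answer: -15327/4 ≈ -3831.8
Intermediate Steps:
T = 3/2 (T = (½)*3 = 3/2 ≈ 1.5000)
c(P, X) = P²/8 (c(P, X) = (P*P)/8 = P²/8)
c(t(-5), T)*a = ((⅛)*(-3)²)*(-3406) = ((⅛)*9)*(-3406) = (9/8)*(-3406) = -15327/4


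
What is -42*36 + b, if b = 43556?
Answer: 42044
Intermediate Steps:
-42*36 + b = -42*36 + 43556 = -1512 + 43556 = 42044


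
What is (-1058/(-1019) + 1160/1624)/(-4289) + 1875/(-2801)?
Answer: -57397709676/85692217037 ≈ -0.66981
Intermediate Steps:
(-1058/(-1019) + 1160/1624)/(-4289) + 1875/(-2801) = (-1058*(-1/1019) + 1160*(1/1624))*(-1/4289) + 1875*(-1/2801) = (1058/1019 + 5/7)*(-1/4289) - 1875/2801 = (12501/7133)*(-1/4289) - 1875/2801 = -12501/30593437 - 1875/2801 = -57397709676/85692217037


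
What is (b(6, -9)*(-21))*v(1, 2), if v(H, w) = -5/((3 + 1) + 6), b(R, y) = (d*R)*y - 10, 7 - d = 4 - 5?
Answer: -4641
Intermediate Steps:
d = 8 (d = 7 - (4 - 5) = 7 - 1*(-1) = 7 + 1 = 8)
b(R, y) = -10 + 8*R*y (b(R, y) = (8*R)*y - 10 = 8*R*y - 10 = -10 + 8*R*y)
v(H, w) = -½ (v(H, w) = -5/(4 + 6) = -5/10 = -5*⅒ = -½)
(b(6, -9)*(-21))*v(1, 2) = ((-10 + 8*6*(-9))*(-21))*(-½) = ((-10 - 432)*(-21))*(-½) = -442*(-21)*(-½) = 9282*(-½) = -4641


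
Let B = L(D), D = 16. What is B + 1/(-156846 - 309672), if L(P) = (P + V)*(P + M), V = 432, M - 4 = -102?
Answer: -17138005249/466518 ≈ -36736.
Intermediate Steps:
M = -98 (M = 4 - 102 = -98)
L(P) = (-98 + P)*(432 + P) (L(P) = (P + 432)*(P - 98) = (432 + P)*(-98 + P) = (-98 + P)*(432 + P))
B = -36736 (B = -42336 + 16**2 + 334*16 = -42336 + 256 + 5344 = -36736)
B + 1/(-156846 - 309672) = -36736 + 1/(-156846 - 309672) = -36736 + 1/(-466518) = -36736 - 1/466518 = -17138005249/466518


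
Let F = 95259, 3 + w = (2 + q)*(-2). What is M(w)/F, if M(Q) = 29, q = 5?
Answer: 29/95259 ≈ 0.00030443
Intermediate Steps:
w = -17 (w = -3 + (2 + 5)*(-2) = -3 + 7*(-2) = -3 - 14 = -17)
M(w)/F = 29/95259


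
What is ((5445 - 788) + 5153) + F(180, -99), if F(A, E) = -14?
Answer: 9796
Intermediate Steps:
((5445 - 788) + 5153) + F(180, -99) = ((5445 - 788) + 5153) - 14 = (4657 + 5153) - 14 = 9810 - 14 = 9796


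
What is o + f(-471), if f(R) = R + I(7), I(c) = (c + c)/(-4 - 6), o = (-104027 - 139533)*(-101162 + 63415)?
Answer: 45968294238/5 ≈ 9.1937e+9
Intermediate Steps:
o = 9193659320 (o = -243560*(-37747) = 9193659320)
I(c) = -c/5 (I(c) = (2*c)/(-10) = (2*c)*(-1/10) = -c/5)
f(R) = -7/5 + R (f(R) = R - 1/5*7 = R - 7/5 = -7/5 + R)
o + f(-471) = 9193659320 + (-7/5 - 471) = 9193659320 - 2362/5 = 45968294238/5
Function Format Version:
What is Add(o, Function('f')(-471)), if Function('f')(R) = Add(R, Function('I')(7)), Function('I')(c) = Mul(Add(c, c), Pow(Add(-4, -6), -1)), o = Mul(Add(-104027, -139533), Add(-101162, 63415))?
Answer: Rational(45968294238, 5) ≈ 9.1937e+9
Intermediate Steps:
o = 9193659320 (o = Mul(-243560, -37747) = 9193659320)
Function('I')(c) = Mul(Rational(-1, 5), c) (Function('I')(c) = Mul(Mul(2, c), Pow(-10, -1)) = Mul(Mul(2, c), Rational(-1, 10)) = Mul(Rational(-1, 5), c))
Function('f')(R) = Add(Rational(-7, 5), R) (Function('f')(R) = Add(R, Mul(Rational(-1, 5), 7)) = Add(R, Rational(-7, 5)) = Add(Rational(-7, 5), R))
Add(o, Function('f')(-471)) = Add(9193659320, Add(Rational(-7, 5), -471)) = Add(9193659320, Rational(-2362, 5)) = Rational(45968294238, 5)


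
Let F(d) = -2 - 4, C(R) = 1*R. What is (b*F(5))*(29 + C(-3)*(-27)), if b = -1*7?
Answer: 4620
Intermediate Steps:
C(R) = R
F(d) = -6
b = -7
(b*F(5))*(29 + C(-3)*(-27)) = (-7*(-6))*(29 - 3*(-27)) = 42*(29 + 81) = 42*110 = 4620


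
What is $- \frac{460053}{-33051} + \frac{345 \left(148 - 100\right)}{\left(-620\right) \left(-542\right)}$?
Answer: $\frac{1292862789}{92553817} \approx 13.969$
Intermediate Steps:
$- \frac{460053}{-33051} + \frac{345 \left(148 - 100\right)}{\left(-620\right) \left(-542\right)} = \left(-460053\right) \left(- \frac{1}{33051}\right) + \frac{345 \cdot 48}{336040} = \frac{153351}{11017} + 16560 \cdot \frac{1}{336040} = \frac{153351}{11017} + \frac{414}{8401} = \frac{1292862789}{92553817}$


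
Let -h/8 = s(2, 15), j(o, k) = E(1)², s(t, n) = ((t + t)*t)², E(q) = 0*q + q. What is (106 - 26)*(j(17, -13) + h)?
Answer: -40880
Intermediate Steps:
E(q) = q (E(q) = 0 + q = q)
s(t, n) = 4*t⁴ (s(t, n) = ((2*t)*t)² = (2*t²)² = 4*t⁴)
j(o, k) = 1 (j(o, k) = 1² = 1)
h = -512 (h = -32*2⁴ = -32*16 = -8*64 = -512)
(106 - 26)*(j(17, -13) + h) = (106 - 26)*(1 - 512) = 80*(-511) = -40880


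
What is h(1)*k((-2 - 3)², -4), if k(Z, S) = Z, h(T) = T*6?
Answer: 150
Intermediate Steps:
h(T) = 6*T
h(1)*k((-2 - 3)², -4) = (6*1)*(-2 - 3)² = 6*(-5)² = 6*25 = 150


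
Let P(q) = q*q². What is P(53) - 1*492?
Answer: 148385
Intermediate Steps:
P(q) = q³
P(53) - 1*492 = 53³ - 1*492 = 148877 - 492 = 148385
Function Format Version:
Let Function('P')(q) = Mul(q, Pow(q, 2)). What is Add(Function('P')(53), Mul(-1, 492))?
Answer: 148385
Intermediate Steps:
Function('P')(q) = Pow(q, 3)
Add(Function('P')(53), Mul(-1, 492)) = Add(Pow(53, 3), Mul(-1, 492)) = Add(148877, -492) = 148385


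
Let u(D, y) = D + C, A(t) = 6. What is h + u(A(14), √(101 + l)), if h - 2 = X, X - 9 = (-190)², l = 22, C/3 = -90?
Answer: 35847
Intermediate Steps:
C = -270 (C = 3*(-90) = -270)
X = 36109 (X = 9 + (-190)² = 9 + 36100 = 36109)
u(D, y) = -270 + D (u(D, y) = D - 270 = -270 + D)
h = 36111 (h = 2 + 36109 = 36111)
h + u(A(14), √(101 + l)) = 36111 + (-270 + 6) = 36111 - 264 = 35847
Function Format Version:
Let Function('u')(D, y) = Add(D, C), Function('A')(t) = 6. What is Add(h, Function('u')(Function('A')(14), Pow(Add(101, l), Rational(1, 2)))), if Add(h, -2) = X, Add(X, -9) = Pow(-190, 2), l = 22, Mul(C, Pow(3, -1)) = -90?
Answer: 35847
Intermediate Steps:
C = -270 (C = Mul(3, -90) = -270)
X = 36109 (X = Add(9, Pow(-190, 2)) = Add(9, 36100) = 36109)
Function('u')(D, y) = Add(-270, D) (Function('u')(D, y) = Add(D, -270) = Add(-270, D))
h = 36111 (h = Add(2, 36109) = 36111)
Add(h, Function('u')(Function('A')(14), Pow(Add(101, l), Rational(1, 2)))) = Add(36111, Add(-270, 6)) = Add(36111, -264) = 35847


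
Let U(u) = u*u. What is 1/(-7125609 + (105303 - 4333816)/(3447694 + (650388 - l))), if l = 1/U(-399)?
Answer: -652418752481/4648881607630884042 ≈ -1.4034e-7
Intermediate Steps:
U(u) = u**2
l = 1/159201 (l = 1/((-399)**2) = 1/159201 ≈ 6.2814e-6)
1/(-7125609 + (105303 - 4333816)/(3447694 + (650388 - l))) = 1/(-7125609 + (105303 - 4333816)/(3447694 + (650388 - 1*1/159201))) = 1/(-7125609 - 4228513/(3447694 + (650388 - 1/159201))) = 1/(-7125609 - 4228513/(3447694 + 103542419987/159201)) = 1/(-7125609 - 4228513/652418752481/159201) = 1/(-7125609 - 4228513*159201/652418752481) = 1/(-7125609 - 673183498113/652418752481) = 1/(-4648881607630884042/652418752481) = -652418752481/4648881607630884042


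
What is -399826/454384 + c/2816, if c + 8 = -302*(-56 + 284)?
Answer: -9044813/357016 ≈ -25.334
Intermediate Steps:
c = -68864 (c = -8 - 302*(-56 + 284) = -8 - 302*228 = -8 - 68856 = -68864)
-399826/454384 + c/2816 = -399826/454384 - 68864/2816 = -399826*1/454384 - 68864*1/2816 = -28559/32456 - 269/11 = -9044813/357016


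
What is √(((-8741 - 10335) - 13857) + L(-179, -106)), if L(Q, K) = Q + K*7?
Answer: I*√33854 ≈ 183.99*I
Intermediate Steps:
L(Q, K) = Q + 7*K
√(((-8741 - 10335) - 13857) + L(-179, -106)) = √(((-8741 - 10335) - 13857) + (-179 + 7*(-106))) = √((-19076 - 13857) + (-179 - 742)) = √(-32933 - 921) = √(-33854) = I*√33854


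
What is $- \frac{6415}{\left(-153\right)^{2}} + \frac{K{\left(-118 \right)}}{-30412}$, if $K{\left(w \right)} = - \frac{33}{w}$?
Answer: $- \frac{23021744137}{84005911944} \approx -0.27405$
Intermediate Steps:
$- \frac{6415}{\left(-153\right)^{2}} + \frac{K{\left(-118 \right)}}{-30412} = - \frac{6415}{\left(-153\right)^{2}} + \frac{\left(-33\right) \frac{1}{-118}}{-30412} = - \frac{6415}{23409} + \left(-33\right) \left(- \frac{1}{118}\right) \left(- \frac{1}{30412}\right) = \left(-6415\right) \frac{1}{23409} + \frac{33}{118} \left(- \frac{1}{30412}\right) = - \frac{6415}{23409} - \frac{33}{3588616} = - \frac{23021744137}{84005911944}$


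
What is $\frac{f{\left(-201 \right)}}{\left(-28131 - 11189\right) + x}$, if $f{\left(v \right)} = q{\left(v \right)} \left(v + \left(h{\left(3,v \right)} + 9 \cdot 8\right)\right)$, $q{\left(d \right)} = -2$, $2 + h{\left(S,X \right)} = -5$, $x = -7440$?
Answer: $- \frac{34}{5845} \approx -0.0058169$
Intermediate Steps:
$h{\left(S,X \right)} = -7$ ($h{\left(S,X \right)} = -2 - 5 = -7$)
$f{\left(v \right)} = -130 - 2 v$ ($f{\left(v \right)} = - 2 \left(v + \left(-7 + 9 \cdot 8\right)\right) = - 2 \left(v + \left(-7 + 72\right)\right) = - 2 \left(v + 65\right) = - 2 \left(65 + v\right) = -130 - 2 v$)
$\frac{f{\left(-201 \right)}}{\left(-28131 - 11189\right) + x} = \frac{-130 - -402}{\left(-28131 - 11189\right) - 7440} = \frac{-130 + 402}{-39320 - 7440} = \frac{272}{-46760} = 272 \left(- \frac{1}{46760}\right) = - \frac{34}{5845}$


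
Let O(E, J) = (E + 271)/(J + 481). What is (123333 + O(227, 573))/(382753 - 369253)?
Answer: 361093/39525 ≈ 9.1358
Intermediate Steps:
O(E, J) = (271 + E)/(481 + J)
(123333 + O(227, 573))/(382753 - 369253) = (123333 + (271 + 227)/(481 + 573))/(382753 - 369253) = (123333 + 498/1054)/13500 = (123333 + (1/1054)*498)*(1/13500) = (123333 + 249/527)*(1/13500) = (64996740/527)*(1/13500) = 361093/39525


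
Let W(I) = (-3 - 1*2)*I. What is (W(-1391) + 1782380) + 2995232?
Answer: 4784567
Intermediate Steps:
W(I) = -5*I (W(I) = (-3 - 2)*I = -5*I)
(W(-1391) + 1782380) + 2995232 = (-5*(-1391) + 1782380) + 2995232 = (6955 + 1782380) + 2995232 = 1789335 + 2995232 = 4784567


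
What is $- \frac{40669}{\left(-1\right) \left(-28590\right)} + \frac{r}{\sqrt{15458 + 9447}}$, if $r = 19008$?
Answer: $- \frac{40669}{28590} + \frac{19008 \sqrt{24905}}{24905} \approx 119.02$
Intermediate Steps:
$- \frac{40669}{\left(-1\right) \left(-28590\right)} + \frac{r}{\sqrt{15458 + 9447}} = - \frac{40669}{\left(-1\right) \left(-28590\right)} + \frac{19008}{\sqrt{15458 + 9447}} = - \frac{40669}{28590} + \frac{19008}{\sqrt{24905}} = \left(-40669\right) \frac{1}{28590} + 19008 \frac{\sqrt{24905}}{24905} = - \frac{40669}{28590} + \frac{19008 \sqrt{24905}}{24905}$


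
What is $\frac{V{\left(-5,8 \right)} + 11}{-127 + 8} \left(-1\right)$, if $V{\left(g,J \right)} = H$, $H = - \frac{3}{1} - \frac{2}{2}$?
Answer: $\frac{1}{17} \approx 0.058824$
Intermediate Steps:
$H = -4$ ($H = \left(-3\right) 1 - 1 = -3 - 1 = -4$)
$V{\left(g,J \right)} = -4$
$\frac{V{\left(-5,8 \right)} + 11}{-127 + 8} \left(-1\right) = \frac{-4 + 11}{-127 + 8} \left(-1\right) = \frac{7}{-119} \left(-1\right) = 7 \left(- \frac{1}{119}\right) \left(-1\right) = \left(- \frac{1}{17}\right) \left(-1\right) = \frac{1}{17}$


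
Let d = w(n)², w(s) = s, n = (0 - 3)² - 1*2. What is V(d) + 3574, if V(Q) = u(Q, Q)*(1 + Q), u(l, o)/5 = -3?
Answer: 2824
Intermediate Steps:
u(l, o) = -15 (u(l, o) = 5*(-3) = -15)
n = 7 (n = (-3)² - 2 = 9 - 2 = 7)
d = 49 (d = 7² = 49)
V(Q) = -15 - 15*Q (V(Q) = -15*(1 + Q) = -15 - 15*Q)
V(d) + 3574 = (-15 - 15*49) + 3574 = (-15 - 735) + 3574 = -750 + 3574 = 2824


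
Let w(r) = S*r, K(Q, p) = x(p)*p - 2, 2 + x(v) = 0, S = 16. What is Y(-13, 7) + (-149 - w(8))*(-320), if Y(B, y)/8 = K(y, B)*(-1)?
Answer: 88448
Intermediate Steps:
x(v) = -2 (x(v) = -2 + 0 = -2)
K(Q, p) = -2 - 2*p (K(Q, p) = -2*p - 2 = -2 - 2*p)
Y(B, y) = 16 + 16*B (Y(B, y) = 8*((-2 - 2*B)*(-1)) = 8*(2 + 2*B) = 16 + 16*B)
w(r) = 16*r
Y(-13, 7) + (-149 - w(8))*(-320) = (16 + 16*(-13)) + (-149 - 16*8)*(-320) = (16 - 208) + (-149 - 1*128)*(-320) = -192 + (-149 - 128)*(-320) = -192 - 277*(-320) = -192 + 88640 = 88448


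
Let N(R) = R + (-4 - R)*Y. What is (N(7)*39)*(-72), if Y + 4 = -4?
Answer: -266760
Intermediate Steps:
Y = -8 (Y = -4 - 4 = -8)
N(R) = 32 + 9*R (N(R) = R + (-4 - R)*(-8) = R + (32 + 8*R) = 32 + 9*R)
(N(7)*39)*(-72) = ((32 + 9*7)*39)*(-72) = ((32 + 63)*39)*(-72) = (95*39)*(-72) = 3705*(-72) = -266760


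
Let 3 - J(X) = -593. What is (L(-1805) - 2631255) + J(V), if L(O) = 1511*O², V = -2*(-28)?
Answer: 4920245116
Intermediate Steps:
V = 56
J(X) = 596 (J(X) = 3 - 1*(-593) = 3 + 593 = 596)
(L(-1805) - 2631255) + J(V) = (1511*(-1805)² - 2631255) + 596 = (1511*3258025 - 2631255) + 596 = (4922875775 - 2631255) + 596 = 4920244520 + 596 = 4920245116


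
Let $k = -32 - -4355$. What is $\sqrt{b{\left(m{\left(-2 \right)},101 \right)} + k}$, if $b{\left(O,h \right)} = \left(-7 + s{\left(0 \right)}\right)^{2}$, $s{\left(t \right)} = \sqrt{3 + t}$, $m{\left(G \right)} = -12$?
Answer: $\sqrt{4375 - 14 \sqrt{3}} \approx 65.96$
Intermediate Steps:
$k = 4323$ ($k = -32 + 4355 = 4323$)
$b{\left(O,h \right)} = \left(-7 + \sqrt{3}\right)^{2}$ ($b{\left(O,h \right)} = \left(-7 + \sqrt{3 + 0}\right)^{2} = \left(-7 + \sqrt{3}\right)^{2}$)
$\sqrt{b{\left(m{\left(-2 \right)},101 \right)} + k} = \sqrt{\left(7 - \sqrt{3}\right)^{2} + 4323} = \sqrt{4323 + \left(7 - \sqrt{3}\right)^{2}}$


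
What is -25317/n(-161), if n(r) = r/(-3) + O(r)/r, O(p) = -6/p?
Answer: -1968725871/4173263 ≈ -471.75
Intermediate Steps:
n(r) = -6/r**2 - r/3 (n(r) = r/(-3) + (-6/r)/r = r*(-1/3) - 6/r**2 = -r/3 - 6/r**2 = -6/r**2 - r/3)
-25317/n(-161) = -25317/(-6/(-161)**2 - 1/3*(-161)) = -25317/(-6*1/25921 + 161/3) = -25317/(-6/25921 + 161/3) = -25317/4173263/77763 = -25317*77763/4173263 = -1968725871/4173263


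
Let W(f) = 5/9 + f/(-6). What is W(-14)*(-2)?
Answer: -52/9 ≈ -5.7778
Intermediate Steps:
W(f) = 5/9 - f/6 (W(f) = 5*(⅑) + f*(-⅙) = 5/9 - f/6)
W(-14)*(-2) = (5/9 - ⅙*(-14))*(-2) = (5/9 + 7/3)*(-2) = (26/9)*(-2) = -52/9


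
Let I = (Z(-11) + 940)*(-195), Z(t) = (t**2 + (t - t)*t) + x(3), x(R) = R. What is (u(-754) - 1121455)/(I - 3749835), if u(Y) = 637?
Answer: 373606/1319105 ≈ 0.28323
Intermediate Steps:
Z(t) = 3 + t**2 (Z(t) = (t**2 + (t - t)*t) + 3 = (t**2 + 0*t) + 3 = (t**2 + 0) + 3 = t**2 + 3 = 3 + t**2)
I = -207480 (I = ((3 + (-11)**2) + 940)*(-195) = ((3 + 121) + 940)*(-195) = (124 + 940)*(-195) = 1064*(-195) = -207480)
(u(-754) - 1121455)/(I - 3749835) = (637 - 1121455)/(-207480 - 3749835) = -1120818/(-3957315) = -1120818*(-1/3957315) = 373606/1319105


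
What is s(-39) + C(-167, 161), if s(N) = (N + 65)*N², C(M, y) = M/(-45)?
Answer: 1779737/45 ≈ 39550.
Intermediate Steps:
C(M, y) = -M/45 (C(M, y) = M*(-1/45) = -M/45)
s(N) = N²*(65 + N) (s(N) = (65 + N)*N² = N²*(65 + N))
s(-39) + C(-167, 161) = (-39)²*(65 - 39) - 1/45*(-167) = 1521*26 + 167/45 = 39546 + 167/45 = 1779737/45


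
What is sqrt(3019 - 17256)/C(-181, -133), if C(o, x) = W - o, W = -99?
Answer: I*sqrt(14237)/82 ≈ 1.4551*I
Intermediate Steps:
C(o, x) = -99 - o
sqrt(3019 - 17256)/C(-181, -133) = sqrt(3019 - 17256)/(-99 - 1*(-181)) = sqrt(-14237)/(-99 + 181) = (I*sqrt(14237))/82 = (I*sqrt(14237))*(1/82) = I*sqrt(14237)/82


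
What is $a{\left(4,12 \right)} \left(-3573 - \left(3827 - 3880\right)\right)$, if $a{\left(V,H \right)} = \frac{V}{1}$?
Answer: $-14080$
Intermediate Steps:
$a{\left(V,H \right)} = V$ ($a{\left(V,H \right)} = V 1 = V$)
$a{\left(4,12 \right)} \left(-3573 - \left(3827 - 3880\right)\right) = 4 \left(-3573 - \left(3827 - 3880\right)\right) = 4 \left(-3573 - -53\right) = 4 \left(-3573 + 53\right) = 4 \left(-3520\right) = -14080$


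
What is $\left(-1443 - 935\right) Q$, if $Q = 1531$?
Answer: $-3640718$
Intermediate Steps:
$\left(-1443 - 935\right) Q = \left(-1443 - 935\right) 1531 = \left(-2378\right) 1531 = -3640718$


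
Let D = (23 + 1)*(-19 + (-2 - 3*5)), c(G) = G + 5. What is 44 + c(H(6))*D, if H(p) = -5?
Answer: 44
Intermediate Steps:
c(G) = 5 + G
D = -864 (D = 24*(-19 + (-2 - 15)) = 24*(-19 - 17) = 24*(-36) = -864)
44 + c(H(6))*D = 44 + (5 - 5)*(-864) = 44 + 0*(-864) = 44 + 0 = 44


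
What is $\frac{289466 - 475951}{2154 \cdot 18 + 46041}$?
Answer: $- \frac{186485}{84813} \approx -2.1988$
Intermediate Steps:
$\frac{289466 - 475951}{2154 \cdot 18 + 46041} = - \frac{186485}{38772 + 46041} = - \frac{186485}{84813}$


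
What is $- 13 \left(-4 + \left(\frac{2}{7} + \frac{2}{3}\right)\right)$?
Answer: $\frac{832}{21} \approx 39.619$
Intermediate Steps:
$- 13 \left(-4 + \left(\frac{2}{7} + \frac{2}{3}\right)\right) = - 13 \left(-4 + \frac{20}{21}\right) = \left(-13\right) \left(- \frac{64}{21}\right) = \frac{832}{21}$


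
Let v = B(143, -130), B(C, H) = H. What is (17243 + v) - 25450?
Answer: -8337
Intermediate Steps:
v = -130
(17243 + v) - 25450 = (17243 - 130) - 25450 = 17113 - 25450 = -8337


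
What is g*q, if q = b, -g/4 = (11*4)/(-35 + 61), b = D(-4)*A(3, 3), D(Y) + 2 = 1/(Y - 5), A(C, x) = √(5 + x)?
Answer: 3344*√2/117 ≈ 40.420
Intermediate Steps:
D(Y) = -2 + 1/(-5 + Y) (D(Y) = -2 + 1/(Y - 5) = -2 + 1/(-5 + Y))
b = -38*√2/9 (b = ((11 - 2*(-4))/(-5 - 4))*√(5 + 3) = ((11 + 8)/(-9))*√8 = (-⅑*19)*(2*√2) = -38*√2/9 ≈ -5.9711)
g = -88/13 (g = -4*11*4/(-35 + 61) = -176/26 = -4*22/13 = -88/13 ≈ -6.7692)
q = -38*√2/9 ≈ -5.9711
g*q = -(-3344)*√2/117 = 3344*√2/117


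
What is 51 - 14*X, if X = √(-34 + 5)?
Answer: 51 - 14*I*√29 ≈ 51.0 - 75.392*I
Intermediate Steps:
X = I*√29 (X = √(-29) = I*√29 ≈ 5.3852*I)
51 - 14*X = 51 - 14*I*√29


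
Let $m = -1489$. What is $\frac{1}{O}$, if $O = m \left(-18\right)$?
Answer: $\frac{1}{26802} \approx 3.7311 \cdot 10^{-5}$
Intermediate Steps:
$O = 26802$ ($O = \left(-1489\right) \left(-18\right) = 26802$)
$\frac{1}{O} = \frac{1}{26802}$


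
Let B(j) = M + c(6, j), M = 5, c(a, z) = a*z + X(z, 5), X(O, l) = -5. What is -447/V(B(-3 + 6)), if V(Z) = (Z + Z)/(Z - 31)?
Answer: 1937/12 ≈ 161.42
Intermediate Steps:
c(a, z) = -5 + a*z (c(a, z) = a*z - 5 = -5 + a*z)
B(j) = 6*j (B(j) = 5 + (-5 + 6*j) = 6*j)
V(Z) = 2*Z/(-31 + Z) (V(Z) = (2*Z)/(-31 + Z) = 2*Z/(-31 + Z))
-447/V(B(-3 + 6)) = -447*(-31 + 6*(-3 + 6))/(12*(-3 + 6)) = -447/(2*(6*3)/(-31 + 6*3)) = -447/(2*18/(-31 + 18)) = -447/(2*18/(-13)) = -447/(2*18*(-1/13)) = -447/(-36/13) = -447*(-13/36) = 1937/12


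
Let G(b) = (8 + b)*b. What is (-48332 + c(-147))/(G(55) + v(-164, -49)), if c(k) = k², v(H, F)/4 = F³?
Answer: 26723/467131 ≈ 0.057207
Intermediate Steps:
v(H, F) = 4*F³
G(b) = b*(8 + b)
(-48332 + c(-147))/(G(55) + v(-164, -49)) = (-48332 + (-147)²)/(55*(8 + 55) + 4*(-49)³) = (-48332 + 21609)/(55*63 + 4*(-117649)) = -26723/(3465 - 470596) = -26723/(-467131) = -26723*(-1/467131) = 26723/467131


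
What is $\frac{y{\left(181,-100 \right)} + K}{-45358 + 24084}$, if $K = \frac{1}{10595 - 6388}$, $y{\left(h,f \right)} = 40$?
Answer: $- \frac{168281}{89499718} \approx -0.0018802$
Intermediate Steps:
$K = \frac{1}{4207} \approx 0.0002377$
$\frac{y{\left(181,-100 \right)} + K}{-45358 + 24084} = \frac{40 + \frac{1}{4207}}{-45358 + 24084} = \frac{168281}{4207 \left(-21274\right)} = \frac{168281}{4207} \left(- \frac{1}{21274}\right) = - \frac{168281}{89499718}$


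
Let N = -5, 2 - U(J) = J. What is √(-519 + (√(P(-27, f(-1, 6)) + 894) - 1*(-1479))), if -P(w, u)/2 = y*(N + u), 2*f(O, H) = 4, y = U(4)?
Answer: √(960 + 21*√2) ≈ 31.459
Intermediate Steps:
U(J) = 2 - J
y = -2 (y = 2 - 1*4 = 2 - 4 = -2)
f(O, H) = 2 (f(O, H) = (½)*4 = 2)
P(w, u) = -20 + 4*u (P(w, u) = -(-4)*(-5 + u) = -2*(10 - 2*u) = -20 + 4*u)
√(-519 + (√(P(-27, f(-1, 6)) + 894) - 1*(-1479))) = √(-519 + (√((-20 + 4*2) + 894) - 1*(-1479))) = √(-519 + (√((-20 + 8) + 894) + 1479)) = √(-519 + (√(-12 + 894) + 1479)) = √(-519 + (√882 + 1479)) = √(-519 + (21*√2 + 1479)) = √(-519 + (1479 + 21*√2)) = √(960 + 21*√2)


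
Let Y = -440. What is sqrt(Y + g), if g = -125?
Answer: I*sqrt(565) ≈ 23.77*I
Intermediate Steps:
sqrt(Y + g) = sqrt(-440 - 125) = sqrt(-565) = I*sqrt(565)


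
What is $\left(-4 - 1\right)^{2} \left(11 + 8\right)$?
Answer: $475$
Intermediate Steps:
$\left(-4 - 1\right)^{2} \left(11 + 8\right) = \left(-5\right)^{2} \cdot 19 = 25 \cdot 19 = 475$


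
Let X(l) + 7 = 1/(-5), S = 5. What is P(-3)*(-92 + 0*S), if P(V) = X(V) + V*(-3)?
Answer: -828/5 ≈ -165.60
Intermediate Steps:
X(l) = -36/5 (X(l) = -7 + 1/(-5) = -7 - ⅕ = -36/5)
P(V) = -36/5 - 3*V (P(V) = -36/5 + V*(-3) = -36/5 - 3*V)
P(-3)*(-92 + 0*S) = (-36/5 - 3*(-3))*(-92 + 0*5) = (-36/5 + 9)*(-92 + 0) = (9/5)*(-92) = -828/5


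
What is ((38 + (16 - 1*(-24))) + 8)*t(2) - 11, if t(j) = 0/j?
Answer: -11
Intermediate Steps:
t(j) = 0
((38 + (16 - 1*(-24))) + 8)*t(2) - 11 = ((38 + (16 - 1*(-24))) + 8)*0 - 11 = ((38 + (16 + 24)) + 8)*0 - 11 = ((38 + 40) + 8)*0 - 11 = (78 + 8)*0 - 11 = 86*0 - 11 = 0 - 11 = -11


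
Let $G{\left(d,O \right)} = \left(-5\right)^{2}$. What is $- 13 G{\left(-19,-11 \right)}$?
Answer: $-325$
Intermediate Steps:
$G{\left(d,O \right)} = 25$
$- 13 G{\left(-19,-11 \right)} = \left(-13\right) 25 = -325$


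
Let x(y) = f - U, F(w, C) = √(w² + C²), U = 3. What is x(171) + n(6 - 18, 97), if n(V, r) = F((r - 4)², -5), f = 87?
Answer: 84 + √74805226 ≈ 8733.0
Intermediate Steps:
F(w, C) = √(C² + w²)
n(V, r) = √(25 + (-4 + r)⁴) (n(V, r) = √((-5)² + ((r - 4)²)²) = √(25 + ((-4 + r)²)²) = √(25 + (-4 + r)⁴))
x(y) = 84 (x(y) = 87 - 1*3 = 87 - 3 = 84)
x(171) + n(6 - 18, 97) = 84 + √(25 + (-4 + 97)⁴) = 84 + √(25 + 93⁴) = 84 + √(25 + 74805201) = 84 + √74805226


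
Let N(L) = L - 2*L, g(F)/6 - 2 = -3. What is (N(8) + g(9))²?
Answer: 196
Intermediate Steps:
g(F) = -6 (g(F) = 12 + 6*(-3) = 12 - 18 = -6)
N(L) = -L
(N(8) + g(9))² = (-1*8 - 6)² = (-8 - 6)² = (-14)² = 196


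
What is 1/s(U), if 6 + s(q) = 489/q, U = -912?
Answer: -304/1987 ≈ -0.15299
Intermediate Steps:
s(q) = -6 + 489/q
1/s(U) = 1/(-6 + 489/(-912)) = 1/(-6 + 489*(-1/912)) = 1/(-6 - 163/304) = 1/(-1987/304) = -304/1987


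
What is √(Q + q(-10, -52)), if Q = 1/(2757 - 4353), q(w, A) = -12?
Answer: I*√7642047/798 ≈ 3.4642*I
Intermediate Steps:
Q = -1/1596 (Q = 1/(-1596) = -1/1596 ≈ -0.00062657)
√(Q + q(-10, -52)) = √(-1/1596 - 12) = √(-19153/1596) = I*√7642047/798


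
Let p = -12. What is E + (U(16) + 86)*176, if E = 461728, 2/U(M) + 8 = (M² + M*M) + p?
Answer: 58654360/123 ≈ 4.7686e+5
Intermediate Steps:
U(M) = 2/(-20 + 2*M²) (U(M) = 2/(-8 + ((M² + M*M) - 12)) = 2/(-8 + ((M² + M²) - 12)) = 2/(-8 + (2*M² - 12)) = 2/(-8 + (-12 + 2*M²)) = 2/(-20 + 2*M²))
E + (U(16) + 86)*176 = 461728 + (1/(-10 + 16²) + 86)*176 = 461728 + (1/(-10 + 256) + 86)*176 = 461728 + (1/246 + 86)*176 = 461728 + (21157/246)*176 = 461728 + 1861816/123 = 58654360/123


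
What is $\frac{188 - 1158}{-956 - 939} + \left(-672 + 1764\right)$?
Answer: $\frac{414062}{379} \approx 1092.5$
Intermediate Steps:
$\frac{188 - 1158}{-956 - 939} + \left(-672 + 1764\right) = - \frac{970}{-1895} + 1092 = \left(-970\right) \left(- \frac{1}{1895}\right) + 1092 = \frac{194}{379} + 1092 = \frac{414062}{379}$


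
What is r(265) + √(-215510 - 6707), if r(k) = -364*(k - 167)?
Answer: -35672 + I*√222217 ≈ -35672.0 + 471.4*I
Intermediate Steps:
r(k) = 60788 - 364*k (r(k) = -364*(-167 + k) = 60788 - 364*k)
r(265) + √(-215510 - 6707) = (60788 - 364*265) + √(-215510 - 6707) = (60788 - 96460) + √(-222217) = -35672 + I*√222217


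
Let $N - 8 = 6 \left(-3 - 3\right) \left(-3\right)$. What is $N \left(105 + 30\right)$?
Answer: $15660$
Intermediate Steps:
$N = 116$ ($N = 8 + 6 \left(-3 - 3\right) \left(-3\right) = 8 + 6 \left(-6\right) \left(-3\right) = 8 - -108 = 8 + 108 = 116$)
$N \left(105 + 30\right) = 116 \left(105 + 30\right) = 116 \cdot 135 = 15660$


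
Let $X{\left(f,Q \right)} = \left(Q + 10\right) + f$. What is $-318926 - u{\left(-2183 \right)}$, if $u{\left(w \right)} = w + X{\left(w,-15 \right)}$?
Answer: $-314555$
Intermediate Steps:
$X{\left(f,Q \right)} = 10 + Q + f$ ($X{\left(f,Q \right)} = \left(10 + Q\right) + f = 10 + Q + f$)
$u{\left(w \right)} = -5 + 2 w$ ($u{\left(w \right)} = w + \left(10 - 15 + w\right) = w + \left(-5 + w\right) = -5 + 2 w$)
$-318926 - u{\left(-2183 \right)} = -318926 - \left(-5 + 2 \left(-2183\right)\right) = -318926 - \left(-5 - 4366\right) = -318926 - -4371 = -318926 + 4371 = -314555$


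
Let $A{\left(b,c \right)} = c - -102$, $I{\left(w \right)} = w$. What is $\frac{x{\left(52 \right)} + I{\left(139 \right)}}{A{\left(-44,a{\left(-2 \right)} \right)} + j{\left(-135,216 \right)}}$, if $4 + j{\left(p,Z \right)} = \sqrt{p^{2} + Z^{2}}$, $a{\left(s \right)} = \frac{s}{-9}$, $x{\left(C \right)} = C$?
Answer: $- \frac{1519596}{4473905} + \frac{417717 \sqrt{89}}{4473905} \approx 0.54117$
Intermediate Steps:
$a{\left(s \right)} = - \frac{s}{9}$ ($a{\left(s \right)} = s \left(- \frac{1}{9}\right) = - \frac{s}{9}$)
$j{\left(p,Z \right)} = -4 + \sqrt{Z^{2} + p^{2}}$ ($j{\left(p,Z \right)} = -4 + \sqrt{p^{2} + Z^{2}} = -4 + \sqrt{Z^{2} + p^{2}}$)
$A{\left(b,c \right)} = 102 + c$ ($A{\left(b,c \right)} = c + 102 = 102 + c$)
$\frac{x{\left(52 \right)} + I{\left(139 \right)}}{A{\left(-44,a{\left(-2 \right)} \right)} + j{\left(-135,216 \right)}} = \frac{52 + 139}{\left(102 - - \frac{2}{9}\right) - \left(4 - \sqrt{216^{2} + \left(-135\right)^{2}}\right)} = \frac{191}{\left(102 + \frac{2}{9}\right) - \left(4 - \sqrt{46656 + 18225}\right)} = \frac{191}{\frac{920}{9} - \left(4 - \sqrt{64881}\right)} = \frac{191}{\frac{920}{9} - \left(4 - 27 \sqrt{89}\right)} = \frac{191}{\frac{884}{9} + 27 \sqrt{89}}$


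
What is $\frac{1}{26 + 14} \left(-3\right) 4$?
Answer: $- \frac{3}{10} \approx -0.3$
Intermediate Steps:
$\frac{1}{26 + 14} \left(-3\right) 4 = \frac{1}{40} \left(-3\right) 4 = \left(- \frac{3}{40}\right) 4 = - \frac{3}{10}$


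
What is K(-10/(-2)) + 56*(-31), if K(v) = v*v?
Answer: -1711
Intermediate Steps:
K(v) = v²
K(-10/(-2)) + 56*(-31) = (-10/(-2))² + 56*(-31) = (-10*(-½))² - 1736 = 5² - 1736 = 25 - 1736 = -1711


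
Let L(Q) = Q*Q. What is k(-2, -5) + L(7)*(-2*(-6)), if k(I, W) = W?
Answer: 583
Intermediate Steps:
L(Q) = Q²
k(-2, -5) + L(7)*(-2*(-6)) = -5 + 7²*(-2*(-6)) = -5 + 49*12 = -5 + 588 = 583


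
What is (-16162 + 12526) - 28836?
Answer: -32472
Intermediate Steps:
(-16162 + 12526) - 28836 = -3636 - 28836 = -32472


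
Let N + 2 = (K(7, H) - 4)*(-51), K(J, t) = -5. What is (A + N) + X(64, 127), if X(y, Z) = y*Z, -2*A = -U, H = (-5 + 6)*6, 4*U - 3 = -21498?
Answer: 47185/8 ≈ 5898.1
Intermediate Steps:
U = -21495/4 (U = ¾ + (¼)*(-21498) = ¾ - 10749/2 = -21495/4 ≈ -5373.8)
H = 6 (H = 1*6 = 6)
A = -21495/8 (A = -(-1)*(-21495)/(2*4) = -½*21495/4 = -21495/8 ≈ -2686.9)
N = 457 (N = -2 + (-5 - 4)*(-51) = -2 - 9*(-51) = -2 + 459 = 457)
X(y, Z) = Z*y
(A + N) + X(64, 127) = (-21495/8 + 457) + 127*64 = -17839/8 + 8128 = 47185/8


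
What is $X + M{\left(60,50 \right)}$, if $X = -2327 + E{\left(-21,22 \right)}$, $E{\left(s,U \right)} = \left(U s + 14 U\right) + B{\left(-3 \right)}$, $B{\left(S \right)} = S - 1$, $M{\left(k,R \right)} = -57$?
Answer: $-2542$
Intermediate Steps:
$B{\left(S \right)} = -1 + S$
$E{\left(s,U \right)} = -4 + 14 U + U s$ ($E{\left(s,U \right)} = \left(U s + 14 U\right) - 4 = \left(14 U + U s\right) - 4 = -4 + 14 U + U s$)
$X = -2485$ ($X = -2327 + \left(-4 + 14 \cdot 22 + 22 \left(-21\right)\right) = -2327 - 158 = -2485$)
$X + M{\left(60,50 \right)} = -2485 - 57 = -2542$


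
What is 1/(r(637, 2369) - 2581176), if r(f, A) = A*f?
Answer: -1/1072123 ≈ -9.3273e-7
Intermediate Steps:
1/(r(637, 2369) - 2581176) = 1/(2369*637 - 2581176) = 1/(1509053 - 2581176) = 1/(-1072123) = -1/1072123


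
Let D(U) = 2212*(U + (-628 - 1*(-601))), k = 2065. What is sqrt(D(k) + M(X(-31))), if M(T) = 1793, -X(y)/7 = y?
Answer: sqrt(4509849) ≈ 2123.6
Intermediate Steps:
X(y) = -7*y
D(U) = -59724 + 2212*U (D(U) = 2212*(U + (-628 + 601)) = 2212*(U - 27) = 2212*(-27 + U) = -59724 + 2212*U)
sqrt(D(k) + M(X(-31))) = sqrt((-59724 + 2212*2065) + 1793) = sqrt((-59724 + 4567780) + 1793) = sqrt(4508056 + 1793) = sqrt(4509849)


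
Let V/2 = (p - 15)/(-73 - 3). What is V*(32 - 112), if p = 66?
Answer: 2040/19 ≈ 107.37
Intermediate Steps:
V = -51/38 (V = 2*((66 - 15)/(-73 - 3)) = 2*(51/(-76)) = 2*(51*(-1/76)) = 2*(-51/76) = -51/38 ≈ -1.3421)
V*(32 - 112) = -51*(32 - 112)/38 = -51/38*(-80) = 2040/19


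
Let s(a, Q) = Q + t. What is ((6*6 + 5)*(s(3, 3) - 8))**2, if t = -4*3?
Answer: 485809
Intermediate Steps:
t = -12 (t = -1*12 = -12)
s(a, Q) = -12 + Q (s(a, Q) = Q - 12 = -12 + Q)
((6*6 + 5)*(s(3, 3) - 8))**2 = ((6*6 + 5)*((-12 + 3) - 8))**2 = ((36 + 5)*(-9 - 8))**2 = (41*(-17))**2 = (-697)**2 = 485809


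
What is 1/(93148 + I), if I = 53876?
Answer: 1/147024 ≈ 6.8016e-6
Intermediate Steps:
1/(93148 + I) = 1/(93148 + 53876) = 1/147024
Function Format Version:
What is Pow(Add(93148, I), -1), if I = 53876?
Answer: Rational(1, 147024) ≈ 6.8016e-6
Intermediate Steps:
Pow(Add(93148, I), -1) = Pow(Add(93148, 53876), -1) = Pow(147024, -1) = Rational(1, 147024)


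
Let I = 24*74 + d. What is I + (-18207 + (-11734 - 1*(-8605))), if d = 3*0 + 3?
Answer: -19557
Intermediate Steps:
d = 3 (d = 0 + 3 = 3)
I = 1779 (I = 24*74 + 3 = 1776 + 3 = 1779)
I + (-18207 + (-11734 - 1*(-8605))) = 1779 + (-18207 + (-11734 - 1*(-8605))) = 1779 + (-18207 + (-11734 + 8605)) = 1779 + (-18207 - 3129) = 1779 - 21336 = -19557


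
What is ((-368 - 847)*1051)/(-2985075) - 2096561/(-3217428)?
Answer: 7431494461/6884776980 ≈ 1.0794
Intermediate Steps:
((-368 - 847)*1051)/(-2985075) - 2096561/(-3217428) = -1215*1051*(-1/2985075) - 2096561*(-1/3217428) = -1276965*(-1/2985075) + 67631/103788 = 28377/66335 + 67631/103788 = 7431494461/6884776980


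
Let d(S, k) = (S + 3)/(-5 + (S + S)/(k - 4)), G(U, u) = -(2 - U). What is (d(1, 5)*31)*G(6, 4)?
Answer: -496/3 ≈ -165.33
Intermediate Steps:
G(U, u) = -2 + U
d(S, k) = (3 + S)/(-5 + 2*S/(-4 + k)) (d(S, k) = (3 + S)/(-5 + (2*S)/(-4 + k)) = (3 + S)/(-5 + 2*S/(-4 + k)))
(d(1, 5)*31)*G(6, 4) = (((-12 - 4*1 + 3*5 + 1*5)/(20 - 5*5 + 2*1))*31)*(-2 + 6) = (((-12 - 4 + 15 + 5)/(20 - 25 + 2))*31)*4 = ((4/(-3))*31)*4 = (-⅓*4*31)*4 = -4/3*31*4 = -124/3*4 = -496/3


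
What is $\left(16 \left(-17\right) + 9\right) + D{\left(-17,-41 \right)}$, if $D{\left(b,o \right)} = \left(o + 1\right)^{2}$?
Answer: $1337$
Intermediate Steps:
$D{\left(b,o \right)} = \left(1 + o\right)^{2}$
$\left(16 \left(-17\right) + 9\right) + D{\left(-17,-41 \right)} = \left(16 \left(-17\right) + 9\right) + \left(1 - 41\right)^{2} = \left(-272 + 9\right) + \left(-40\right)^{2} = -263 + 1600 = 1337$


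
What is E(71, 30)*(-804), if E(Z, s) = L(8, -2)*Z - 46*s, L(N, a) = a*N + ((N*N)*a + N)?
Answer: 8872944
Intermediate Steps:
L(N, a) = N + N*a + a*N² (L(N, a) = N*a + (N²*a + N) = N*a + (a*N² + N) = N*a + (N + a*N²) = N + N*a + a*N²)
E(Z, s) = -136*Z - 46*s (E(Z, s) = (8*(1 - 2 + 8*(-2)))*Z - 46*s = (8*(1 - 2 - 16))*Z - 46*s = (8*(-17))*Z - 46*s = -136*Z - 46*s)
E(71, 30)*(-804) = (-136*71 - 46*30)*(-804) = (-9656 - 1380)*(-804) = -11036*(-804) = 8872944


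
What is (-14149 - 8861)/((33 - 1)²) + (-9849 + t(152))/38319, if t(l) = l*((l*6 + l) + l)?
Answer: -351268799/19619328 ≈ -17.904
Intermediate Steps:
t(l) = 8*l² (t(l) = l*((6*l + l) + l) = l*(7*l + l) = l*(8*l) = 8*l²)
(-14149 - 8861)/((33 - 1)²) + (-9849 + t(152))/38319 = (-14149 - 8861)/((33 - 1)²) + (-9849 + 8*152²)/38319 = -23010/(32²) + (-9849 + 8*23104)*(1/38319) = -23010/1024 + (-9849 + 184832)*(1/38319) = -23010*1/1024 + 174983*(1/38319) = -11505/512 + 174983/38319 = -351268799/19619328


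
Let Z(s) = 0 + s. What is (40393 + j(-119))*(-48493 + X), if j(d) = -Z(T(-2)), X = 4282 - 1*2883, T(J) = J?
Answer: -1902362130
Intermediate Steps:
Z(s) = s
X = 1399 (X = 4282 - 2883 = 1399)
j(d) = 2 (j(d) = -1*(-2) = 2)
(40393 + j(-119))*(-48493 + X) = (40393 + 2)*(-48493 + 1399) = 40395*(-47094) = -1902362130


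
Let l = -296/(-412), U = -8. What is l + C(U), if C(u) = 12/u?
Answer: -161/206 ≈ -0.78155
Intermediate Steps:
l = 74/103 (l = -296*(-1/412) = 74/103 ≈ 0.71845)
l + C(U) = 74/103 + 12/(-8) = 74/103 + 12*(-⅛) = 74/103 - 3/2 = -161/206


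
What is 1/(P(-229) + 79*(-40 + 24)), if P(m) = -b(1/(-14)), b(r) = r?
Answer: -14/17695 ≈ -0.00079118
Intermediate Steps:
P(m) = 1/14 (P(m) = -1/(-14) = -1*(-1/14) = 1/14)
1/(P(-229) + 79*(-40 + 24)) = 1/(1/14 + 79*(-40 + 24)) = 1/(1/14 + 79*(-16)) = 1/(1/14 - 1264) = 1/(-17695/14) = -14/17695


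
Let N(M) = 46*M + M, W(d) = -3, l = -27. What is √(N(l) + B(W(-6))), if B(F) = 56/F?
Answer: I*√11589/3 ≈ 35.884*I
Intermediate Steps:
N(M) = 47*M
√(N(l) + B(W(-6))) = √(47*(-27) + 56/(-3)) = √(-1269 + 56*(-⅓)) = √(-1269 - 56/3) = √(-3863/3) = I*√11589/3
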